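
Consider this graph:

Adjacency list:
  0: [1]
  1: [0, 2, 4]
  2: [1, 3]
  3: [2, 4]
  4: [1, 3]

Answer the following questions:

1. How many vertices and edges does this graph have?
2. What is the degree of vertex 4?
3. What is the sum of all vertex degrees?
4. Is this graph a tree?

Count: 5 vertices, 5 edges.
Vertex 4 has neighbors [1, 3], degree = 2.
Handshaking lemma: 2 * 5 = 10.
A tree on 5 vertices has 4 edges. This graph has 5 edges (1 extra). Not a tree.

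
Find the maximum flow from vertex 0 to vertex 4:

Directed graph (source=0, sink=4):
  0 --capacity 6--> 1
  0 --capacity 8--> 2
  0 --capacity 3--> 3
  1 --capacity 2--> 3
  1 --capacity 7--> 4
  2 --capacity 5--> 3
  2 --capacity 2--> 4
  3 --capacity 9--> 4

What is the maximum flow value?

Computing max flow:
  Flow on (0->1): 6/6
  Flow on (0->2): 7/8
  Flow on (0->3): 3/3
  Flow on (1->4): 6/7
  Flow on (2->3): 5/5
  Flow on (2->4): 2/2
  Flow on (3->4): 8/9
Maximum flow = 16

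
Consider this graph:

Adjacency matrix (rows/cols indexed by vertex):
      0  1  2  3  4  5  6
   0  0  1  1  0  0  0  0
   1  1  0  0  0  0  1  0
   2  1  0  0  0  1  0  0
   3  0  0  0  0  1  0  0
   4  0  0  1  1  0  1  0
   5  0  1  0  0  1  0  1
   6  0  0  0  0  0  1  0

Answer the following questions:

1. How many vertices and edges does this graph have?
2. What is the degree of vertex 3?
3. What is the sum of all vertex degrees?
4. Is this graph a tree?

Count: 7 vertices, 7 edges.
Vertex 3 has neighbors [4], degree = 1.
Handshaking lemma: 2 * 7 = 14.
A tree on 7 vertices has 6 edges. This graph has 7 edges (1 extra). Not a tree.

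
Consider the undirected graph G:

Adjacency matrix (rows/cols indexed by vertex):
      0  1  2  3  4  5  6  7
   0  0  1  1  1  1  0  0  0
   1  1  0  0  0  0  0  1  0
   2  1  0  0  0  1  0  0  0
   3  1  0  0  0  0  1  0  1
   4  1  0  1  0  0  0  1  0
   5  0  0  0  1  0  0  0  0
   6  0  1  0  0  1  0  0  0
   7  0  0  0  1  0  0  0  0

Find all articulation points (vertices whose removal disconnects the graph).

An articulation point is a vertex whose removal disconnects the graph.
Articulation points: [0, 3]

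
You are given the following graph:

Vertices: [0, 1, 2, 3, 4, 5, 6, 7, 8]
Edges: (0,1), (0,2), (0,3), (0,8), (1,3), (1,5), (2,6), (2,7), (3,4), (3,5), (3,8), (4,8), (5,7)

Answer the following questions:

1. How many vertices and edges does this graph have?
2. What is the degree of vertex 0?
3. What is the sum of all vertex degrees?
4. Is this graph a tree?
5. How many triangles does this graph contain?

Count: 9 vertices, 13 edges.
Vertex 0 has neighbors [1, 2, 3, 8], degree = 4.
Handshaking lemma: 2 * 13 = 26.
A tree on 9 vertices has 8 edges. This graph has 13 edges (5 extra). Not a tree.
Number of triangles = 4.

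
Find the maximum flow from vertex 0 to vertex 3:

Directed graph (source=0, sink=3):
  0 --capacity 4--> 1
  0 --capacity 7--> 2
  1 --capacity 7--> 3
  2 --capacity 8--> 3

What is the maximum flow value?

Computing max flow:
  Flow on (0->1): 4/4
  Flow on (0->2): 7/7
  Flow on (1->3): 4/7
  Flow on (2->3): 7/8
Maximum flow = 11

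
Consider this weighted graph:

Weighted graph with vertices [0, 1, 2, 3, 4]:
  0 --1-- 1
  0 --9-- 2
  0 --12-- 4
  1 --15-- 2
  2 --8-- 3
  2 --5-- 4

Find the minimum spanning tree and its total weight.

Applying Kruskal's algorithm (sort edges by weight, add if no cycle):
  Add (0,1) w=1
  Add (2,4) w=5
  Add (2,3) w=8
  Add (0,2) w=9
  Skip (0,4) w=12 (creates cycle)
  Skip (1,2) w=15 (creates cycle)
MST weight = 23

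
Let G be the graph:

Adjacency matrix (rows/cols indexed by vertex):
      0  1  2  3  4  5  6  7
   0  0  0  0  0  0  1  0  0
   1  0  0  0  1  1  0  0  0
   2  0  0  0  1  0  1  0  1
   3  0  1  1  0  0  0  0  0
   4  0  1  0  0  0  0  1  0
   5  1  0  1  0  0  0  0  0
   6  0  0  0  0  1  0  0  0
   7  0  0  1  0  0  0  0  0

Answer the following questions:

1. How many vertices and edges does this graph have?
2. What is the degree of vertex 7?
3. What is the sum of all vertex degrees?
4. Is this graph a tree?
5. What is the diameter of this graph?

Count: 8 vertices, 7 edges.
Vertex 7 has neighbors [2], degree = 1.
Handshaking lemma: 2 * 7 = 14.
A graph is a tree iff it is connected and has exactly n-1 edges. This graph is connected (all 8 vertices in one component) and has 8-1 = 7 edges. It is a tree.
Diameter (longest shortest path) = 6.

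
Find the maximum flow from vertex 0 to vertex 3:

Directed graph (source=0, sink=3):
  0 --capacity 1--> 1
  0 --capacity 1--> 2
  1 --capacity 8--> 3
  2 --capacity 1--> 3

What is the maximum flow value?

Computing max flow:
  Flow on (0->1): 1/1
  Flow on (0->2): 1/1
  Flow on (1->3): 1/8
  Flow on (2->3): 1/1
Maximum flow = 2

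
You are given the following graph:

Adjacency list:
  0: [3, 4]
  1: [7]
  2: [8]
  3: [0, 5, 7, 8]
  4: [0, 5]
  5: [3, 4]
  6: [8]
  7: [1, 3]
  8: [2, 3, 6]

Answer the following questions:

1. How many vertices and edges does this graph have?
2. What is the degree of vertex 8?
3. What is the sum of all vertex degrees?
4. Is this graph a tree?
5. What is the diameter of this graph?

Count: 9 vertices, 9 edges.
Vertex 8 has neighbors [2, 3, 6], degree = 3.
Handshaking lemma: 2 * 9 = 18.
A tree on 9 vertices has 8 edges. This graph has 9 edges (1 extra). Not a tree.
Diameter (longest shortest path) = 4.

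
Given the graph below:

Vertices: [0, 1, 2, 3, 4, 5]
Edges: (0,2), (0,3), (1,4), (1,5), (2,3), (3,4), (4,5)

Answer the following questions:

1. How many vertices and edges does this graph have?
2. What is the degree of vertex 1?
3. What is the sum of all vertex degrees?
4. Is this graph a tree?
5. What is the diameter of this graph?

Count: 6 vertices, 7 edges.
Vertex 1 has neighbors [4, 5], degree = 2.
Handshaking lemma: 2 * 7 = 14.
A tree on 6 vertices has 5 edges. This graph has 7 edges (2 extra). Not a tree.
Diameter (longest shortest path) = 3.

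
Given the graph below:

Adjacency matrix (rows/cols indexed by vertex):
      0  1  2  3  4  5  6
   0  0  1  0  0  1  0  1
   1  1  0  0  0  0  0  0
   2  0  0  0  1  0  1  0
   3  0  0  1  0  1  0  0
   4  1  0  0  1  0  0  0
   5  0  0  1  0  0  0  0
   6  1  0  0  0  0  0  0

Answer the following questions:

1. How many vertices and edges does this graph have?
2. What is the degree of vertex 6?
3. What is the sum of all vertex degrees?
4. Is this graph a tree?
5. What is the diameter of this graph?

Count: 7 vertices, 6 edges.
Vertex 6 has neighbors [0], degree = 1.
Handshaking lemma: 2 * 6 = 12.
A graph is a tree iff it is connected and has exactly n-1 edges. This graph is connected (all 7 vertices in one component) and has 7-1 = 6 edges. It is a tree.
Diameter (longest shortest path) = 5.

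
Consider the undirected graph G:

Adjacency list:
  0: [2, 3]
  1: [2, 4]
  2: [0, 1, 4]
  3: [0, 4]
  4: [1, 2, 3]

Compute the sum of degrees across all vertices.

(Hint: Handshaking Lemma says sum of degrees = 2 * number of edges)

Count edges: 6 edges.
By Handshaking Lemma: sum of degrees = 2 * 6 = 12.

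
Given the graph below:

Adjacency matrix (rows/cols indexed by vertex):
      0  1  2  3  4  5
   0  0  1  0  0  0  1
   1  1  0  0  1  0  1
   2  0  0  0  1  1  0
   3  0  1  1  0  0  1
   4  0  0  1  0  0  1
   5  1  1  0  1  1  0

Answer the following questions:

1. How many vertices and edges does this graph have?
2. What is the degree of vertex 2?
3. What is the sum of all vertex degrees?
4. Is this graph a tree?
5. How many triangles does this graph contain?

Count: 6 vertices, 8 edges.
Vertex 2 has neighbors [3, 4], degree = 2.
Handshaking lemma: 2 * 8 = 16.
A tree on 6 vertices has 5 edges. This graph has 8 edges (3 extra). Not a tree.
Number of triangles = 2.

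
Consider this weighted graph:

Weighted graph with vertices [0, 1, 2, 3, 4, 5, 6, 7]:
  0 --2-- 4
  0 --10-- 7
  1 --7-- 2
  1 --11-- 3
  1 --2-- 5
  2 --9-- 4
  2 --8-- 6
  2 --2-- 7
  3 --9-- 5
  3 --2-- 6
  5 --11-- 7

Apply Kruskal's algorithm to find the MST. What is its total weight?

Applying Kruskal's algorithm (sort edges by weight, add if no cycle):
  Add (0,4) w=2
  Add (1,5) w=2
  Add (2,7) w=2
  Add (3,6) w=2
  Add (1,2) w=7
  Add (2,6) w=8
  Add (2,4) w=9
  Skip (3,5) w=9 (creates cycle)
  Skip (0,7) w=10 (creates cycle)
  Skip (1,3) w=11 (creates cycle)
  Skip (5,7) w=11 (creates cycle)
MST weight = 32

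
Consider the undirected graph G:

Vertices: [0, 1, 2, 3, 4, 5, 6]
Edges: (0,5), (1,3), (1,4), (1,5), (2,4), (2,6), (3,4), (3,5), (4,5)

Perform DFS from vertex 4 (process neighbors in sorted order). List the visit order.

DFS from vertex 4 (neighbors processed in ascending order):
Visit order: 4, 1, 3, 5, 0, 2, 6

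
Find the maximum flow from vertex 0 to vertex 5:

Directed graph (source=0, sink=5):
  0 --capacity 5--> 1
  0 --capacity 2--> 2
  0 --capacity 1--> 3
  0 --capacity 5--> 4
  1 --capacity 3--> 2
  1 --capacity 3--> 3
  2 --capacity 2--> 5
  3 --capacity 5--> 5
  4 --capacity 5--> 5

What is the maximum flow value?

Computing max flow:
  Flow on (0->1): 5/5
  Flow on (0->3): 1/1
  Flow on (0->4): 5/5
  Flow on (1->2): 2/3
  Flow on (1->3): 3/3
  Flow on (2->5): 2/2
  Flow on (3->5): 4/5
  Flow on (4->5): 5/5
Maximum flow = 11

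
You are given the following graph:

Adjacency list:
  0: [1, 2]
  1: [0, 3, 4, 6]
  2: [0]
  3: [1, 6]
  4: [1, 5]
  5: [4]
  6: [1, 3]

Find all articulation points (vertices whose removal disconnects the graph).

An articulation point is a vertex whose removal disconnects the graph.
Articulation points: [0, 1, 4]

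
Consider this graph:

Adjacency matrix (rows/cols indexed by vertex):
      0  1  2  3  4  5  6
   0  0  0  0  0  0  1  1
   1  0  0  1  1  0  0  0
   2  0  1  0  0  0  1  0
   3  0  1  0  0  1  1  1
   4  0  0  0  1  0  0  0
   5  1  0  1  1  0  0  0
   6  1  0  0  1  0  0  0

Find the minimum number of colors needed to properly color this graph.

The graph has a maximum clique of size 2 (lower bound on chromatic number).
A valid 2-coloring: {0: 0, 1: 1, 2: 0, 3: 0, 4: 1, 5: 1, 6: 1}.
Chromatic number = 2.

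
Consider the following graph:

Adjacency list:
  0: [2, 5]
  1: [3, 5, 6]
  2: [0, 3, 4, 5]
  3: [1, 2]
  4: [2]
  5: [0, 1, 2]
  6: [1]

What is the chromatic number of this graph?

The graph has a maximum clique of size 3 (lower bound on chromatic number).
A valid 3-coloring: {0: 2, 1: 0, 2: 0, 3: 1, 4: 1, 5: 1, 6: 1}.
Chromatic number = 3.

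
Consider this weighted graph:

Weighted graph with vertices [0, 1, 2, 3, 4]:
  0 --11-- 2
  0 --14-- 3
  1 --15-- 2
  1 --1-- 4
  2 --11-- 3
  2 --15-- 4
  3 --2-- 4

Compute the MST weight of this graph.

Applying Kruskal's algorithm (sort edges by weight, add if no cycle):
  Add (1,4) w=1
  Add (3,4) w=2
  Add (0,2) w=11
  Add (2,3) w=11
  Skip (0,3) w=14 (creates cycle)
  Skip (1,2) w=15 (creates cycle)
  Skip (2,4) w=15 (creates cycle)
MST weight = 25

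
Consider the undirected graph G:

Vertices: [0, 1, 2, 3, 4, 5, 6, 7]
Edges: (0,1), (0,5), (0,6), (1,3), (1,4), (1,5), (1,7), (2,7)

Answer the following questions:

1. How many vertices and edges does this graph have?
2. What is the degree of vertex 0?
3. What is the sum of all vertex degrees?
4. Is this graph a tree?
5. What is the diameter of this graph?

Count: 8 vertices, 8 edges.
Vertex 0 has neighbors [1, 5, 6], degree = 3.
Handshaking lemma: 2 * 8 = 16.
A tree on 8 vertices has 7 edges. This graph has 8 edges (1 extra). Not a tree.
Diameter (longest shortest path) = 4.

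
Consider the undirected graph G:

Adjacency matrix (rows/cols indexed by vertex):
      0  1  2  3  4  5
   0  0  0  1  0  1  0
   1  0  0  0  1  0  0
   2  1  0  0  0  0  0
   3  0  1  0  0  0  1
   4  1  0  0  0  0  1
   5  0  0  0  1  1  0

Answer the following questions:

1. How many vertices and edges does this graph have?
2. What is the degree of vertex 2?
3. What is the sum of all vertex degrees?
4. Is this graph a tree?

Count: 6 vertices, 5 edges.
Vertex 2 has neighbors [0], degree = 1.
Handshaking lemma: 2 * 5 = 10.
A graph is a tree iff it is connected and has exactly n-1 edges. This graph is connected (all 6 vertices in one component) and has 6-1 = 5 edges. It is a tree.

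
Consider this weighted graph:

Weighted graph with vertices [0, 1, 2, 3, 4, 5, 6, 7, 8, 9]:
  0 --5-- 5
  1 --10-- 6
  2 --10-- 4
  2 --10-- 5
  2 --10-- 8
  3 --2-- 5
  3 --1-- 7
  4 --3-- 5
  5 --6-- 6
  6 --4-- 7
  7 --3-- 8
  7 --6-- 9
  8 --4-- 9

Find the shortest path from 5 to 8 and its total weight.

Using Dijkstra's algorithm from vertex 5:
Shortest path: 5 -> 3 -> 7 -> 8
Total weight: 2 + 1 + 3 = 6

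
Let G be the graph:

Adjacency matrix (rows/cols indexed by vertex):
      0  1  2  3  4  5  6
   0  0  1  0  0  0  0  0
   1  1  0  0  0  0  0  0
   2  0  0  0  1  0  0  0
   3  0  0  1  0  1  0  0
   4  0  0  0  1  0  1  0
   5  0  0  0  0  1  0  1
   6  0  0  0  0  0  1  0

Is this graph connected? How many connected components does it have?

Checking connectivity: the graph has 2 connected component(s).
Components: [[0, 1], [2, 3, 4, 5, 6]]. The graph is NOT connected.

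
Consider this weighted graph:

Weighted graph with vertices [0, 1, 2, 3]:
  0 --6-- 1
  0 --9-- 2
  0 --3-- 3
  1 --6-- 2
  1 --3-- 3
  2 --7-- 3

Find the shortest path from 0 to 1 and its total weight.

Using Dijkstra's algorithm from vertex 0:
Shortest path: 0 -> 1
Total weight: 6 = 6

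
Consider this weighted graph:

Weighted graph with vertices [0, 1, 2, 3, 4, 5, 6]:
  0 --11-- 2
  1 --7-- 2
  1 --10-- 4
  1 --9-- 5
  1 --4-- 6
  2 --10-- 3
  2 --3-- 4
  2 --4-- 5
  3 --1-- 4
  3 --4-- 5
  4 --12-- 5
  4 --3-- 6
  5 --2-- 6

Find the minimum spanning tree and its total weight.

Applying Kruskal's algorithm (sort edges by weight, add if no cycle):
  Add (3,4) w=1
  Add (5,6) w=2
  Add (2,4) w=3
  Add (4,6) w=3
  Add (1,6) w=4
  Skip (2,5) w=4 (creates cycle)
  Skip (3,5) w=4 (creates cycle)
  Skip (1,2) w=7 (creates cycle)
  Skip (1,5) w=9 (creates cycle)
  Skip (1,4) w=10 (creates cycle)
  Skip (2,3) w=10 (creates cycle)
  Add (0,2) w=11
  Skip (4,5) w=12 (creates cycle)
MST weight = 24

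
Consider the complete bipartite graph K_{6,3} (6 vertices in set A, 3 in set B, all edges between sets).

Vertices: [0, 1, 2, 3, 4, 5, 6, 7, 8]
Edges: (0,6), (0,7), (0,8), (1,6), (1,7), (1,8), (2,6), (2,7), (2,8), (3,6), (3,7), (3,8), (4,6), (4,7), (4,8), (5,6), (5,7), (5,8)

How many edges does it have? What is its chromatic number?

K_{6,3} has 6 * 3 = 18 edges.
Bipartite graphs have chromatic number 2 (color each partition differently).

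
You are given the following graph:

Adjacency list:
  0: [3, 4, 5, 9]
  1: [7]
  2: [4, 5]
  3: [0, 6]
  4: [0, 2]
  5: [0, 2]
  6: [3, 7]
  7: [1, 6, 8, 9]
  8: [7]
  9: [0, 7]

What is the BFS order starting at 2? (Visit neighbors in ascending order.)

BFS from vertex 2 (neighbors processed in ascending order):
Visit order: 2, 4, 5, 0, 3, 9, 6, 7, 1, 8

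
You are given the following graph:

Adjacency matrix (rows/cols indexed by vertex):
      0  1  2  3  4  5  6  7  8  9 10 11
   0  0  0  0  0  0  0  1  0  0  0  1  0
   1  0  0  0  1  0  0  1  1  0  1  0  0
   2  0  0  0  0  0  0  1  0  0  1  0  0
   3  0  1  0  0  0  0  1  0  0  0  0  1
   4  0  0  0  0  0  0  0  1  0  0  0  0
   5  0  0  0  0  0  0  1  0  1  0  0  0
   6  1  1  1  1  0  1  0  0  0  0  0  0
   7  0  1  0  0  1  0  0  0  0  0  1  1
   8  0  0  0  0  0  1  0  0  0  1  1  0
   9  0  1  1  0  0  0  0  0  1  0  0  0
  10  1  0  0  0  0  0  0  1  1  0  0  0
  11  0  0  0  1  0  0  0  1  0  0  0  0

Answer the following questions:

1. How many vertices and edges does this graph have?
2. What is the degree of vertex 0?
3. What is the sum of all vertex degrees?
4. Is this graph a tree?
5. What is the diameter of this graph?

Count: 12 vertices, 17 edges.
Vertex 0 has neighbors [6, 10], degree = 2.
Handshaking lemma: 2 * 17 = 34.
A tree on 12 vertices has 11 edges. This graph has 17 edges (6 extra). Not a tree.
Diameter (longest shortest path) = 4.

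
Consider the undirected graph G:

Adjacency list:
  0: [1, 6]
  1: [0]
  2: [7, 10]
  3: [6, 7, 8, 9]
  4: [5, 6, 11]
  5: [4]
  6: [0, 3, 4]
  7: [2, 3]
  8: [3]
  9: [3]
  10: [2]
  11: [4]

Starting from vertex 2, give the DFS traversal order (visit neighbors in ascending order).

DFS from vertex 2 (neighbors processed in ascending order):
Visit order: 2, 7, 3, 6, 0, 1, 4, 5, 11, 8, 9, 10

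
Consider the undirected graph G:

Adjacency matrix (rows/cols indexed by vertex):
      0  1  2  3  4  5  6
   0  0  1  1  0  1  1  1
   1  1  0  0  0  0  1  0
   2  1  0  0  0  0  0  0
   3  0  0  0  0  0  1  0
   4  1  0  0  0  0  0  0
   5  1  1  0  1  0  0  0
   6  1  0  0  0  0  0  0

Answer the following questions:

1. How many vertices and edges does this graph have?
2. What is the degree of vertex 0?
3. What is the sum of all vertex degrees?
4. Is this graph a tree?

Count: 7 vertices, 7 edges.
Vertex 0 has neighbors [1, 2, 4, 5, 6], degree = 5.
Handshaking lemma: 2 * 7 = 14.
A tree on 7 vertices has 6 edges. This graph has 7 edges (1 extra). Not a tree.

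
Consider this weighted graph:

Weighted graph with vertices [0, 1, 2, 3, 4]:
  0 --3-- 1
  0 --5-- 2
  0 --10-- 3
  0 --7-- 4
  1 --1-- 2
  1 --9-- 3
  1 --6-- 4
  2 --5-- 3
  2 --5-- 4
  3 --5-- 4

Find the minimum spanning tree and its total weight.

Applying Kruskal's algorithm (sort edges by weight, add if no cycle):
  Add (1,2) w=1
  Add (0,1) w=3
  Skip (0,2) w=5 (creates cycle)
  Add (2,3) w=5
  Add (2,4) w=5
  Skip (3,4) w=5 (creates cycle)
  Skip (1,4) w=6 (creates cycle)
  Skip (0,4) w=7 (creates cycle)
  Skip (1,3) w=9 (creates cycle)
  Skip (0,3) w=10 (creates cycle)
MST weight = 14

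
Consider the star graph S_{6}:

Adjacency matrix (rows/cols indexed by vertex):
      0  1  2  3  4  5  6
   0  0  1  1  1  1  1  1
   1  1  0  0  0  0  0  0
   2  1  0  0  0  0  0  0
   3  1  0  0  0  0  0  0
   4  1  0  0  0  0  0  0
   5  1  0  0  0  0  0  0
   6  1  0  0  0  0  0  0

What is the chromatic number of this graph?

S_{6} has one hub adjacent to 6 leaves; leaves are pairwise non-adjacent.
Color the hub 0 and every leaf 1.
Chromatic number = 2.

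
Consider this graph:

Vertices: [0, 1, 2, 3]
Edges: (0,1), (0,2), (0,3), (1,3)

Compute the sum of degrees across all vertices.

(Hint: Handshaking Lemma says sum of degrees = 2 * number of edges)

Count edges: 4 edges.
By Handshaking Lemma: sum of degrees = 2 * 4 = 8.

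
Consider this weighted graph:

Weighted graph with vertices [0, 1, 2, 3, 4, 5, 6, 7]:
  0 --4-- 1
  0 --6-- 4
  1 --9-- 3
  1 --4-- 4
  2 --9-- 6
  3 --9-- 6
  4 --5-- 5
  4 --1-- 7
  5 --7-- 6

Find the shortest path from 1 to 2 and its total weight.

Using Dijkstra's algorithm from vertex 1:
Shortest path: 1 -> 4 -> 5 -> 6 -> 2
Total weight: 4 + 5 + 7 + 9 = 25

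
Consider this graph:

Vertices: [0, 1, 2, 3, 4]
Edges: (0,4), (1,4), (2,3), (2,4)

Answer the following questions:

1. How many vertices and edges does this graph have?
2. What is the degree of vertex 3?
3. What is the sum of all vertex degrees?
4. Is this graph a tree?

Count: 5 vertices, 4 edges.
Vertex 3 has neighbors [2], degree = 1.
Handshaking lemma: 2 * 4 = 8.
A graph is a tree iff it is connected and has exactly n-1 edges. This graph is connected (all 5 vertices in one component) and has 5-1 = 4 edges. It is a tree.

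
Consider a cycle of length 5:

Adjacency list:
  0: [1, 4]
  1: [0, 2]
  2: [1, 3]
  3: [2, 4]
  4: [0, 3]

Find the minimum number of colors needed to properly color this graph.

This is an odd cycle (C_5). Odd cycles are not bipartite (any 2-coloring forces two adjacent vertices to match), and 3 colors suffice.
Chromatic number = 3.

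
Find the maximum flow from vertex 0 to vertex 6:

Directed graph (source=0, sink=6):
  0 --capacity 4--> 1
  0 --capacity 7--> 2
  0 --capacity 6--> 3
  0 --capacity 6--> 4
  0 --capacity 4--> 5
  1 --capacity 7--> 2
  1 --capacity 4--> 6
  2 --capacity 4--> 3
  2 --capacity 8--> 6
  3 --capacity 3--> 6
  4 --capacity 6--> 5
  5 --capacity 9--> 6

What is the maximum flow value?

Computing max flow:
  Flow on (0->1): 4/4
  Flow on (0->2): 7/7
  Flow on (0->3): 3/6
  Flow on (0->4): 6/6
  Flow on (0->5): 3/4
  Flow on (1->6): 4/4
  Flow on (2->6): 7/8
  Flow on (3->6): 3/3
  Flow on (4->5): 6/6
  Flow on (5->6): 9/9
Maximum flow = 23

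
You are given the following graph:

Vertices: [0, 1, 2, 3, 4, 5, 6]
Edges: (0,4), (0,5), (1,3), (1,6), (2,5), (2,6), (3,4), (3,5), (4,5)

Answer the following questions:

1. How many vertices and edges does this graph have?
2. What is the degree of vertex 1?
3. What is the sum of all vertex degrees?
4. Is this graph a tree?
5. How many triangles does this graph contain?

Count: 7 vertices, 9 edges.
Vertex 1 has neighbors [3, 6], degree = 2.
Handshaking lemma: 2 * 9 = 18.
A tree on 7 vertices has 6 edges. This graph has 9 edges (3 extra). Not a tree.
Number of triangles = 2.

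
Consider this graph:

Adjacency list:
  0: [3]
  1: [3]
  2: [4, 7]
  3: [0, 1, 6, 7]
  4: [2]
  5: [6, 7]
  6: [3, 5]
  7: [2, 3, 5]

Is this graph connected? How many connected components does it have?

Checking connectivity: the graph has 1 connected component(s).
All vertices are reachable from each other. The graph IS connected.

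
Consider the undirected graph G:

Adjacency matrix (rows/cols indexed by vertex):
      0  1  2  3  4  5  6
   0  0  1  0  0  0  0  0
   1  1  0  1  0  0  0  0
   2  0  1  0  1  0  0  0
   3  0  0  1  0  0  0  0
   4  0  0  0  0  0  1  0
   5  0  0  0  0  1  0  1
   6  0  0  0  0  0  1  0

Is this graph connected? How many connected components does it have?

Checking connectivity: the graph has 2 connected component(s).
Components: [[0, 1, 2, 3], [4, 5, 6]]. The graph is NOT connected.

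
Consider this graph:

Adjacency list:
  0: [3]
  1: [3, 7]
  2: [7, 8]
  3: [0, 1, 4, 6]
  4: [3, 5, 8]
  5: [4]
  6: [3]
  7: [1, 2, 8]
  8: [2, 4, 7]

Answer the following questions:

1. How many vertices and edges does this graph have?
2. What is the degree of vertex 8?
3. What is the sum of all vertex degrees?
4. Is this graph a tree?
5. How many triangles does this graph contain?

Count: 9 vertices, 10 edges.
Vertex 8 has neighbors [2, 4, 7], degree = 3.
Handshaking lemma: 2 * 10 = 20.
A tree on 9 vertices has 8 edges. This graph has 10 edges (2 extra). Not a tree.
Number of triangles = 1.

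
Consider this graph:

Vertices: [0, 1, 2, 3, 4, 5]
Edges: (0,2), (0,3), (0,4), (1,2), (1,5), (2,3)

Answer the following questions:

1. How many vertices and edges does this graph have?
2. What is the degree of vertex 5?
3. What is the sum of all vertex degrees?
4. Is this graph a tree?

Count: 6 vertices, 6 edges.
Vertex 5 has neighbors [1], degree = 1.
Handshaking lemma: 2 * 6 = 12.
A tree on 6 vertices has 5 edges. This graph has 6 edges (1 extra). Not a tree.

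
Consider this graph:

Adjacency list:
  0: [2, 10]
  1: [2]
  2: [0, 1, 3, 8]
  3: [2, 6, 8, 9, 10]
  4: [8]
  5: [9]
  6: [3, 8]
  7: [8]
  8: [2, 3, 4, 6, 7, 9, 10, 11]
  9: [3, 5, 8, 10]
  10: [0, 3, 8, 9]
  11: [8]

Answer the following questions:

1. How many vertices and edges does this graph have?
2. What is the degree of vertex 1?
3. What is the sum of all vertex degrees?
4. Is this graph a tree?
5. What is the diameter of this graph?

Count: 12 vertices, 17 edges.
Vertex 1 has neighbors [2], degree = 1.
Handshaking lemma: 2 * 17 = 34.
A tree on 12 vertices has 11 edges. This graph has 17 edges (6 extra). Not a tree.
Diameter (longest shortest path) = 4.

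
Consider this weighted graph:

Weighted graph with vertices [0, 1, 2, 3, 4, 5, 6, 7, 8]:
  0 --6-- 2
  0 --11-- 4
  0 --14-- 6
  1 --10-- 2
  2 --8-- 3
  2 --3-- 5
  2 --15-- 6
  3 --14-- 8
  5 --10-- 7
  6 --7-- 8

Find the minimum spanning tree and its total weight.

Applying Kruskal's algorithm (sort edges by weight, add if no cycle):
  Add (2,5) w=3
  Add (0,2) w=6
  Add (6,8) w=7
  Add (2,3) w=8
  Add (1,2) w=10
  Add (5,7) w=10
  Add (0,4) w=11
  Add (0,6) w=14
  Skip (3,8) w=14 (creates cycle)
  Skip (2,6) w=15 (creates cycle)
MST weight = 69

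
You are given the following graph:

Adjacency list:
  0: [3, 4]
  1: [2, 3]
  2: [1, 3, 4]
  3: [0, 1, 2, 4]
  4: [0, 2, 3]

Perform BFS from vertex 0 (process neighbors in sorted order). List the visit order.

BFS from vertex 0 (neighbors processed in ascending order):
Visit order: 0, 3, 4, 1, 2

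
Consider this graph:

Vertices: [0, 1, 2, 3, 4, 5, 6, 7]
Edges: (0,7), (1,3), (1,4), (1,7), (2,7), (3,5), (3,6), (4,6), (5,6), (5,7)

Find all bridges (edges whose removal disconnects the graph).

A bridge is an edge whose removal increases the number of connected components.
Bridges found: (0,7), (2,7)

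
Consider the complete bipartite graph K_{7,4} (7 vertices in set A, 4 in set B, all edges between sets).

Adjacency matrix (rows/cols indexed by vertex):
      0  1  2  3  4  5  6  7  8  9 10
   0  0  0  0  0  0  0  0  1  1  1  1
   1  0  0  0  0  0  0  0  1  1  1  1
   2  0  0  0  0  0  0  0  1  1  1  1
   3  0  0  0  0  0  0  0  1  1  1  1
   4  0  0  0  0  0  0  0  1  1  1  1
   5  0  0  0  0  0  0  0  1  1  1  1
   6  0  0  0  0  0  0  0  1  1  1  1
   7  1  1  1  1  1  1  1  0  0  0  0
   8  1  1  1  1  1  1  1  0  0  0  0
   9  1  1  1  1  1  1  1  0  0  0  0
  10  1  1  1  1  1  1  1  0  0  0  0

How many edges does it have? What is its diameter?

K_{7,4} has 7 * 4 = 28 edges.
Any vertex reaches any opposite-side vertex in 1 step; same-side vertices reach in 2 steps via any opposite-side vertex.
Diameter = 2.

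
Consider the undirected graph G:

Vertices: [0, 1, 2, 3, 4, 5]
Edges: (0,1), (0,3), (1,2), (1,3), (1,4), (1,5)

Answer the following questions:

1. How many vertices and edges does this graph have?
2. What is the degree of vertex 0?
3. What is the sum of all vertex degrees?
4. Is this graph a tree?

Count: 6 vertices, 6 edges.
Vertex 0 has neighbors [1, 3], degree = 2.
Handshaking lemma: 2 * 6 = 12.
A tree on 6 vertices has 5 edges. This graph has 6 edges (1 extra). Not a tree.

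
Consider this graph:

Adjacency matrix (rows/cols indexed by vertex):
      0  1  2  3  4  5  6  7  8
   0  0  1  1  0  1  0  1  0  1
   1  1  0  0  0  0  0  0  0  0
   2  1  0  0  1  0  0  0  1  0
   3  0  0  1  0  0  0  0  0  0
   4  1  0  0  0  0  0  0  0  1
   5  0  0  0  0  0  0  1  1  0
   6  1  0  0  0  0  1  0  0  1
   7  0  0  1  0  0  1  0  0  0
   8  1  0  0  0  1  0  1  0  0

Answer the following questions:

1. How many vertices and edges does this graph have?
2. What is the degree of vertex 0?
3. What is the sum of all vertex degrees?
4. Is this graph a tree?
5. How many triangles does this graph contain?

Count: 9 vertices, 11 edges.
Vertex 0 has neighbors [1, 2, 4, 6, 8], degree = 5.
Handshaking lemma: 2 * 11 = 22.
A tree on 9 vertices has 8 edges. This graph has 11 edges (3 extra). Not a tree.
Number of triangles = 2.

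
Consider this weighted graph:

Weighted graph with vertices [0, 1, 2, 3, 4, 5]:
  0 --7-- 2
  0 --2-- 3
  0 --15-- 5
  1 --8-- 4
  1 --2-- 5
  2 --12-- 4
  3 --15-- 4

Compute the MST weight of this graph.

Applying Kruskal's algorithm (sort edges by weight, add if no cycle):
  Add (0,3) w=2
  Add (1,5) w=2
  Add (0,2) w=7
  Add (1,4) w=8
  Add (2,4) w=12
  Skip (0,5) w=15 (creates cycle)
  Skip (3,4) w=15 (creates cycle)
MST weight = 31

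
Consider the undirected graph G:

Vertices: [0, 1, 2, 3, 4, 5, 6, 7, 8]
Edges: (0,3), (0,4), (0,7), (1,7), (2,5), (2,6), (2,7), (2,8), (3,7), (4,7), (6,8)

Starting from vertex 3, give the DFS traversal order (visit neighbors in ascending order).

DFS from vertex 3 (neighbors processed in ascending order):
Visit order: 3, 0, 4, 7, 1, 2, 5, 6, 8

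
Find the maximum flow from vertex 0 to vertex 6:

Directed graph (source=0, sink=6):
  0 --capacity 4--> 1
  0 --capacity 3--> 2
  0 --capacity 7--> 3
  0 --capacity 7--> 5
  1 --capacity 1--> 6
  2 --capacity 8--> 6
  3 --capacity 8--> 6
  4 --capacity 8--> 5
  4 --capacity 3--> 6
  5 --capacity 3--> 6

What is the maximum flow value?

Computing max flow:
  Flow on (0->1): 1/4
  Flow on (0->2): 3/3
  Flow on (0->3): 7/7
  Flow on (0->5): 3/7
  Flow on (1->6): 1/1
  Flow on (2->6): 3/8
  Flow on (3->6): 7/8
  Flow on (5->6): 3/3
Maximum flow = 14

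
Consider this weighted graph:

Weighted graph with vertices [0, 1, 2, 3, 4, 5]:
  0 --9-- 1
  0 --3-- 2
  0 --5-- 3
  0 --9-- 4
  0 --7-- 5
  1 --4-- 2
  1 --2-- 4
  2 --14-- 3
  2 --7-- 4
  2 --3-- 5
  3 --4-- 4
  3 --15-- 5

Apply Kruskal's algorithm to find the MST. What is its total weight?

Applying Kruskal's algorithm (sort edges by weight, add if no cycle):
  Add (1,4) w=2
  Add (0,2) w=3
  Add (2,5) w=3
  Add (1,2) w=4
  Add (3,4) w=4
  Skip (0,3) w=5 (creates cycle)
  Skip (0,5) w=7 (creates cycle)
  Skip (2,4) w=7 (creates cycle)
  Skip (0,4) w=9 (creates cycle)
  Skip (0,1) w=9 (creates cycle)
  Skip (2,3) w=14 (creates cycle)
  Skip (3,5) w=15 (creates cycle)
MST weight = 16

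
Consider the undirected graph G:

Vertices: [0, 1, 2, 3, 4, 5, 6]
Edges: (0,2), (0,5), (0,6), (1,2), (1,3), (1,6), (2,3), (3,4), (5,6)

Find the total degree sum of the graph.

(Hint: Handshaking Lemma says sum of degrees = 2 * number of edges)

Count edges: 9 edges.
By Handshaking Lemma: sum of degrees = 2 * 9 = 18.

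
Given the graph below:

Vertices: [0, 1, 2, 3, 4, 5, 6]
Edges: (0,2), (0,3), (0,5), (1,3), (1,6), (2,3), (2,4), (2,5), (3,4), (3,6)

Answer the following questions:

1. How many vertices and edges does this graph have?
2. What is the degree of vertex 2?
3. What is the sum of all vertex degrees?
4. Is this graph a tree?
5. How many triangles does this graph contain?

Count: 7 vertices, 10 edges.
Vertex 2 has neighbors [0, 3, 4, 5], degree = 4.
Handshaking lemma: 2 * 10 = 20.
A tree on 7 vertices has 6 edges. This graph has 10 edges (4 extra). Not a tree.
Number of triangles = 4.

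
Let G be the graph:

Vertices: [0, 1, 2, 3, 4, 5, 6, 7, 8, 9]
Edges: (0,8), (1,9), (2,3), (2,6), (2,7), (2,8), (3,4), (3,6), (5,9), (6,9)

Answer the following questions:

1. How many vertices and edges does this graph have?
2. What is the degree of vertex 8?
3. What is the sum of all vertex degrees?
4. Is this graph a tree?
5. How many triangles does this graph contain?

Count: 10 vertices, 10 edges.
Vertex 8 has neighbors [0, 2], degree = 2.
Handshaking lemma: 2 * 10 = 20.
A tree on 10 vertices has 9 edges. This graph has 10 edges (1 extra). Not a tree.
Number of triangles = 1.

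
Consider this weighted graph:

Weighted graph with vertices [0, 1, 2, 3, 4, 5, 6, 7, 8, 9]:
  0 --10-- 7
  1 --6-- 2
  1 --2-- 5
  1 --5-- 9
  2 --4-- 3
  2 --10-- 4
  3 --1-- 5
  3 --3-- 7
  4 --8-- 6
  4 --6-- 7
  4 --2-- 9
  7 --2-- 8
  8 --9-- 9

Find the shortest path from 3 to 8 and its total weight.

Using Dijkstra's algorithm from vertex 3:
Shortest path: 3 -> 7 -> 8
Total weight: 3 + 2 = 5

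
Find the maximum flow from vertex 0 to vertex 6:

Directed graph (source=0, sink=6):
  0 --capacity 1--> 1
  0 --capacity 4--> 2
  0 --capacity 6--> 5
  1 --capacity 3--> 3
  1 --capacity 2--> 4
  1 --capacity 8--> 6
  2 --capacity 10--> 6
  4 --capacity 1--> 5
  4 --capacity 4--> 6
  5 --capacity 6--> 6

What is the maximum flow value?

Computing max flow:
  Flow on (0->1): 1/1
  Flow on (0->2): 4/4
  Flow on (0->5): 6/6
  Flow on (1->6): 1/8
  Flow on (2->6): 4/10
  Flow on (5->6): 6/6
Maximum flow = 11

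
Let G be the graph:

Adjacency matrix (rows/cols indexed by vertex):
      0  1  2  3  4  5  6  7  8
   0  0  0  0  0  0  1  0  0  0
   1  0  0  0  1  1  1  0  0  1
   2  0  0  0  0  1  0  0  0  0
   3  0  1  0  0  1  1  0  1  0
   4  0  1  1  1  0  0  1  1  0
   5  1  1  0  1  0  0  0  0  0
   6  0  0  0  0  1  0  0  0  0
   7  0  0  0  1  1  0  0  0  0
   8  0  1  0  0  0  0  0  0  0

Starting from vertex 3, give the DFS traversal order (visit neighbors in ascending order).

DFS from vertex 3 (neighbors processed in ascending order):
Visit order: 3, 1, 4, 2, 6, 7, 5, 0, 8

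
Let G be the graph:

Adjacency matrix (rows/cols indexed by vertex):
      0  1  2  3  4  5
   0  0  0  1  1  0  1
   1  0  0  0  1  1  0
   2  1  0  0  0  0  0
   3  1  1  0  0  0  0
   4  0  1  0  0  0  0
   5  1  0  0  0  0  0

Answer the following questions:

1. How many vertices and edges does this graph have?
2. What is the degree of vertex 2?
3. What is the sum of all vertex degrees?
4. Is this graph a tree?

Count: 6 vertices, 5 edges.
Vertex 2 has neighbors [0], degree = 1.
Handshaking lemma: 2 * 5 = 10.
A graph is a tree iff it is connected and has exactly n-1 edges. This graph is connected (all 6 vertices in one component) and has 6-1 = 5 edges. It is a tree.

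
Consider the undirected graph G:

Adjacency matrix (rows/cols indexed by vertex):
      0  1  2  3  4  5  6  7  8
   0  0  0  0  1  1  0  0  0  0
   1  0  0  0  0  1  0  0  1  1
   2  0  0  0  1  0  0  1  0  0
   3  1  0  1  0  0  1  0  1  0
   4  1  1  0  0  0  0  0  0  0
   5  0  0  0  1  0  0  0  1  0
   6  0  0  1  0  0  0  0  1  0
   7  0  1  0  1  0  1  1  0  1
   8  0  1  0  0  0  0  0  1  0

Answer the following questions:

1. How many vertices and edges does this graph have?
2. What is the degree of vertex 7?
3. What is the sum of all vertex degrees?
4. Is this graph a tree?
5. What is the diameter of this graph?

Count: 9 vertices, 12 edges.
Vertex 7 has neighbors [1, 3, 5, 6, 8], degree = 5.
Handshaking lemma: 2 * 12 = 24.
A tree on 9 vertices has 8 edges. This graph has 12 edges (4 extra). Not a tree.
Diameter (longest shortest path) = 3.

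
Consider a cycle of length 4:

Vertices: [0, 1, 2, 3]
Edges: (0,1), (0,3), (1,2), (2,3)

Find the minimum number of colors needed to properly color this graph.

This is an even cycle (C_4). Even cycles are bipartite.
Chromatic number = 2.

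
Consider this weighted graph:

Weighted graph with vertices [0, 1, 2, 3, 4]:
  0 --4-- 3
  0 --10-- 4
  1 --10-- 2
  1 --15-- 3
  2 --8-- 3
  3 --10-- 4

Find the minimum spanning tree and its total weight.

Applying Kruskal's algorithm (sort edges by weight, add if no cycle):
  Add (0,3) w=4
  Add (2,3) w=8
  Add (0,4) w=10
  Add (1,2) w=10
  Skip (3,4) w=10 (creates cycle)
  Skip (1,3) w=15 (creates cycle)
MST weight = 32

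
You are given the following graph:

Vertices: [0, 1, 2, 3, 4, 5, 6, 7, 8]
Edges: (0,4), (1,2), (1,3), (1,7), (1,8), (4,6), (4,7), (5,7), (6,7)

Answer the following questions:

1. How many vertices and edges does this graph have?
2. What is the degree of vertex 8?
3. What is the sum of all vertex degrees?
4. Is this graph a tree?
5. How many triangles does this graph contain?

Count: 9 vertices, 9 edges.
Vertex 8 has neighbors [1], degree = 1.
Handshaking lemma: 2 * 9 = 18.
A tree on 9 vertices has 8 edges. This graph has 9 edges (1 extra). Not a tree.
Number of triangles = 1.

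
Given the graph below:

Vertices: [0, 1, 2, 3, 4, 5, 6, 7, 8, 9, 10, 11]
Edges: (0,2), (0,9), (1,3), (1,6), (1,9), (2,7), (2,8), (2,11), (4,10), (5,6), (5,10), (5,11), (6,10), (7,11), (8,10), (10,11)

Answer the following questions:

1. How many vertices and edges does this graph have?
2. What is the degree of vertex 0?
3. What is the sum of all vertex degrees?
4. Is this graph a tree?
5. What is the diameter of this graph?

Count: 12 vertices, 16 edges.
Vertex 0 has neighbors [2, 9], degree = 2.
Handshaking lemma: 2 * 16 = 32.
A tree on 12 vertices has 11 edges. This graph has 16 edges (5 extra). Not a tree.
Diameter (longest shortest path) = 5.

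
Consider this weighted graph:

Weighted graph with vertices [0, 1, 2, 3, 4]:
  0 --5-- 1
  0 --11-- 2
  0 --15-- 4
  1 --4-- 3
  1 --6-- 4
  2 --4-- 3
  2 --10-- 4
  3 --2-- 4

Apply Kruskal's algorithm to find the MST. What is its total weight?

Applying Kruskal's algorithm (sort edges by weight, add if no cycle):
  Add (3,4) w=2
  Add (1,3) w=4
  Add (2,3) w=4
  Add (0,1) w=5
  Skip (1,4) w=6 (creates cycle)
  Skip (2,4) w=10 (creates cycle)
  Skip (0,2) w=11 (creates cycle)
  Skip (0,4) w=15 (creates cycle)
MST weight = 15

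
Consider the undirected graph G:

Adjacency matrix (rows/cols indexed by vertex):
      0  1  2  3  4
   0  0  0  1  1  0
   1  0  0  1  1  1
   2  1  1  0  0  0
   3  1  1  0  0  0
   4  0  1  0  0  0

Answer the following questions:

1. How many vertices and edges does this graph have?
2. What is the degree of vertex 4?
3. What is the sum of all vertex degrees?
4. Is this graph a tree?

Count: 5 vertices, 5 edges.
Vertex 4 has neighbors [1], degree = 1.
Handshaking lemma: 2 * 5 = 10.
A tree on 5 vertices has 4 edges. This graph has 5 edges (1 extra). Not a tree.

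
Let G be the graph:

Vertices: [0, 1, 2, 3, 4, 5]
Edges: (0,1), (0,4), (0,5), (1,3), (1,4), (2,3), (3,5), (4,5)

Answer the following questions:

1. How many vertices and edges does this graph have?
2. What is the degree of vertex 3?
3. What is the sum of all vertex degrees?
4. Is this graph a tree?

Count: 6 vertices, 8 edges.
Vertex 3 has neighbors [1, 2, 5], degree = 3.
Handshaking lemma: 2 * 8 = 16.
A tree on 6 vertices has 5 edges. This graph has 8 edges (3 extra). Not a tree.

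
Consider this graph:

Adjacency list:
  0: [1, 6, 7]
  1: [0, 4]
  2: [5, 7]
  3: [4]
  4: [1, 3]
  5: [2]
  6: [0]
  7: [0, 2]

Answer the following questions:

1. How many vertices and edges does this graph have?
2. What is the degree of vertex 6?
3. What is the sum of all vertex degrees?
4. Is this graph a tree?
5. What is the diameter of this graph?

Count: 8 vertices, 7 edges.
Vertex 6 has neighbors [0], degree = 1.
Handshaking lemma: 2 * 7 = 14.
A graph is a tree iff it is connected and has exactly n-1 edges. This graph is connected (all 8 vertices in one component) and has 8-1 = 7 edges. It is a tree.
Diameter (longest shortest path) = 6.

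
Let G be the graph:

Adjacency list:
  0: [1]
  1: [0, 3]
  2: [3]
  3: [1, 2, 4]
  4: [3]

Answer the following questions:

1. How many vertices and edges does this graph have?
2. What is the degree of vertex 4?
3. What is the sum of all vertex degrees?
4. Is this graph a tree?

Count: 5 vertices, 4 edges.
Vertex 4 has neighbors [3], degree = 1.
Handshaking lemma: 2 * 4 = 8.
A graph is a tree iff it is connected and has exactly n-1 edges. This graph is connected (all 5 vertices in one component) and has 5-1 = 4 edges. It is a tree.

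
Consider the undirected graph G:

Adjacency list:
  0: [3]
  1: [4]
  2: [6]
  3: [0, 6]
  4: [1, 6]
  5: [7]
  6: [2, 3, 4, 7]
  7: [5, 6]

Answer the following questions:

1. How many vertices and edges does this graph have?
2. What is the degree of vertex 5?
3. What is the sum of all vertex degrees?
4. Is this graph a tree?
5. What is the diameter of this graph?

Count: 8 vertices, 7 edges.
Vertex 5 has neighbors [7], degree = 1.
Handshaking lemma: 2 * 7 = 14.
A graph is a tree iff it is connected and has exactly n-1 edges. This graph is connected (all 8 vertices in one component) and has 8-1 = 7 edges. It is a tree.
Diameter (longest shortest path) = 4.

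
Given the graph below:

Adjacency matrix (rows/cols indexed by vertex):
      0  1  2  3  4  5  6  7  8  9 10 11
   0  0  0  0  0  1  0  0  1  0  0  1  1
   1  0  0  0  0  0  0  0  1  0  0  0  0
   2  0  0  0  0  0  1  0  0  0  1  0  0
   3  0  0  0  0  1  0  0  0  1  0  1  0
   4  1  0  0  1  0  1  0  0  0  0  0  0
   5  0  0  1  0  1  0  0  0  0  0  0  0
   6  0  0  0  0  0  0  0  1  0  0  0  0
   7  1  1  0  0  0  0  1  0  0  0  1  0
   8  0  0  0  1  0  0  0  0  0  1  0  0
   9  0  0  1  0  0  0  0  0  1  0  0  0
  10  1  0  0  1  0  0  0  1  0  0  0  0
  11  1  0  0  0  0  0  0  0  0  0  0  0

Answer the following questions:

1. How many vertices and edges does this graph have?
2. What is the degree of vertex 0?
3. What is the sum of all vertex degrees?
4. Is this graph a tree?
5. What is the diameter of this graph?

Count: 12 vertices, 14 edges.
Vertex 0 has neighbors [4, 7, 10, 11], degree = 4.
Handshaking lemma: 2 * 14 = 28.
A tree on 12 vertices has 11 edges. This graph has 14 edges (3 extra). Not a tree.
Diameter (longest shortest path) = 5.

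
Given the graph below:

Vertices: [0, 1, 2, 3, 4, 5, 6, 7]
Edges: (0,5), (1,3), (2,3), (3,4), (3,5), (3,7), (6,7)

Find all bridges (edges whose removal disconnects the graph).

A bridge is an edge whose removal increases the number of connected components.
Bridges found: (0,5), (1,3), (2,3), (3,4), (3,5), (3,7), (6,7)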